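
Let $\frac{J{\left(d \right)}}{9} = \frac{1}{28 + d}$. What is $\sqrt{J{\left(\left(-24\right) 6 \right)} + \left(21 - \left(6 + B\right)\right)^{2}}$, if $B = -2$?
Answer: $\frac{\sqrt{971935}}{58} \approx 16.998$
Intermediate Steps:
$J{\left(d \right)} = \frac{9}{28 + d}$
$\sqrt{J{\left(\left(-24\right) 6 \right)} + \left(21 - \left(6 + B\right)\right)^{2}} = \sqrt{\frac{9}{28 - 144} + \left(21 - 4\right)^{2}} = \sqrt{\frac{9}{28 - 144} + \left(21 + \left(-6 + 2\right)\right)^{2}} = \sqrt{\frac{9}{-116} + \left(21 - 4\right)^{2}} = \sqrt{9 \left(- \frac{1}{116}\right) + 17^{2}} = \sqrt{- \frac{9}{116} + 289} = \sqrt{\frac{33515}{116}} = \frac{\sqrt{971935}}{58}$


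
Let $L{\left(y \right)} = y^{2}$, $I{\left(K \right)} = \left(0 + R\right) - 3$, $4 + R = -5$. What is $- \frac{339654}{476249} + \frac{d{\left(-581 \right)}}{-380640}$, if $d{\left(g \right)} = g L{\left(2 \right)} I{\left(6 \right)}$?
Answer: $- \frac{2970156889}{3776654570} \approx -0.78645$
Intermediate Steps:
$R = -9$ ($R = -4 - 5 = -9$)
$I{\left(K \right)} = -12$ ($I{\left(K \right)} = \left(0 - 9\right) - 3 = -9 - 3 = -12$)
$d{\left(g \right)} = - 48 g$ ($d{\left(g \right)} = g 2^{2} \left(-12\right) = g 4 \left(-12\right) = 4 g \left(-12\right) = - 48 g$)
$- \frac{339654}{476249} + \frac{d{\left(-581 \right)}}{-380640} = - \frac{339654}{476249} + \frac{\left(-48\right) \left(-581\right)}{-380640} = \left(-339654\right) \frac{1}{476249} + 27888 \left(- \frac{1}{380640}\right) = - \frac{339654}{476249} - \frac{581}{7930} = - \frac{2970156889}{3776654570}$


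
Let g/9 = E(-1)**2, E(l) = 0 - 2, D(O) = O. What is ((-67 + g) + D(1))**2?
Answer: 900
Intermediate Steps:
E(l) = -2
g = 36 (g = 9*(-2)**2 = 9*4 = 36)
((-67 + g) + D(1))**2 = ((-67 + 36) + 1)**2 = (-31 + 1)**2 = (-30)**2 = 900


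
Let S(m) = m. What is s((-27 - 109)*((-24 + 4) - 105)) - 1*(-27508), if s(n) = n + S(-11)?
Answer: 44497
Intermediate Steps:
s(n) = -11 + n (s(n) = n - 11 = -11 + n)
s((-27 - 109)*((-24 + 4) - 105)) - 1*(-27508) = (-11 + (-27 - 109)*((-24 + 4) - 105)) - 1*(-27508) = (-11 - 136*(-20 - 105)) + 27508 = (-11 - 136*(-125)) + 27508 = (-11 + 17000) + 27508 = 16989 + 27508 = 44497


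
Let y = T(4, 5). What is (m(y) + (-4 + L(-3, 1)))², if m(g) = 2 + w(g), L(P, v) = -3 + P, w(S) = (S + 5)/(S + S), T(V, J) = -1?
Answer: 100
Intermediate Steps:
w(S) = (5 + S)/(2*S) (w(S) = (5 + S)/((2*S)) = (5 + S)*(1/(2*S)) = (5 + S)/(2*S))
y = -1
m(g) = 2 + (5 + g)/(2*g)
(m(y) + (-4 + L(-3, 1)))² = ((5/2)*(1 - 1)/(-1) + (-4 + (-3 - 3)))² = ((5/2)*(-1)*0 + (-4 - 6))² = (0 - 10)² = (-10)² = 100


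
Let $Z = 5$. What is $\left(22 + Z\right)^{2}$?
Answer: $729$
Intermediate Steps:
$\left(22 + Z\right)^{2} = \left(22 + 5\right)^{2} = 27^{2} = 729$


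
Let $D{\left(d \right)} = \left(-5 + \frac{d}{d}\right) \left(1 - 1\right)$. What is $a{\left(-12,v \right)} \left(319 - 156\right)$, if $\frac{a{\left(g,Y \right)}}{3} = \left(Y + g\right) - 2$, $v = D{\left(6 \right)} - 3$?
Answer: $-8313$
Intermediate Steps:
$D{\left(d \right)} = 0$ ($D{\left(d \right)} = \left(-5 + 1\right) 0 = \left(-4\right) 0 = 0$)
$v = -3$ ($v = 0 - 3 = -3$)
$a{\left(g,Y \right)} = -6 + 3 Y + 3 g$ ($a{\left(g,Y \right)} = 3 \left(\left(Y + g\right) - 2\right) = 3 \left(-2 + Y + g\right) = -6 + 3 Y + 3 g$)
$a{\left(-12,v \right)} \left(319 - 156\right) = \left(-6 + 3 \left(-3\right) + 3 \left(-12\right)\right) \left(319 - 156\right) = \left(-6 - 9 - 36\right) 163 = \left(-51\right) 163 = -8313$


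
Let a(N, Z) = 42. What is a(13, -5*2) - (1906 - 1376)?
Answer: -488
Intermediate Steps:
a(13, -5*2) - (1906 - 1376) = 42 - (1906 - 1376) = 42 - 1*530 = 42 - 530 = -488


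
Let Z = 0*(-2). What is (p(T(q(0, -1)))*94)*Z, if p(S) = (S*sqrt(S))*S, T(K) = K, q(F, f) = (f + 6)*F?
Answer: 0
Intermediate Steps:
q(F, f) = F*(6 + f) (q(F, f) = (6 + f)*F = F*(6 + f))
p(S) = S**(5/2) (p(S) = S**(3/2)*S = S**(5/2))
Z = 0
(p(T(q(0, -1)))*94)*Z = ((0*(6 - 1))**(5/2)*94)*0 = ((0*5)**(5/2)*94)*0 = (0**(5/2)*94)*0 = (0*94)*0 = 0*0 = 0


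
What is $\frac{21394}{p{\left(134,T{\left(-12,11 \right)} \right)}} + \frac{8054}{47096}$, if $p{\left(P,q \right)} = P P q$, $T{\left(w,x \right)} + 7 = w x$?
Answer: $\frac{2386784739}{14693269108} \approx 0.16244$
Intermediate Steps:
$T{\left(w,x \right)} = -7 + w x$
$p{\left(P,q \right)} = q P^{2}$ ($p{\left(P,q \right)} = P^{2} q = q P^{2}$)
$\frac{21394}{p{\left(134,T{\left(-12,11 \right)} \right)}} + \frac{8054}{47096} = \frac{21394}{\left(-7 - 132\right) 134^{2}} + \frac{8054}{47096} = \frac{21394}{\left(-7 - 132\right) 17956} + 8054 \cdot \frac{1}{47096} = \frac{21394}{\left(-139\right) 17956} + \frac{4027}{23548} = \frac{21394}{-2495884} + \frac{4027}{23548} = 21394 \left(- \frac{1}{2495884}\right) + \frac{4027}{23548} = - \frac{10697}{1247942} + \frac{4027}{23548} = \frac{2386784739}{14693269108}$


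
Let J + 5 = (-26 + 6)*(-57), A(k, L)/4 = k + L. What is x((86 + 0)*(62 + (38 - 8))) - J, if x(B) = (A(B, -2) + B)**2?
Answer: 1564359569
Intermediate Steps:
A(k, L) = 4*L + 4*k (A(k, L) = 4*(k + L) = 4*(L + k) = 4*L + 4*k)
x(B) = (-8 + 5*B)**2 (x(B) = ((4*(-2) + 4*B) + B)**2 = ((-8 + 4*B) + B)**2 = (-8 + 5*B)**2)
J = 1135 (J = -5 + (-26 + 6)*(-57) = -5 - 20*(-57) = -5 + 1140 = 1135)
x((86 + 0)*(62 + (38 - 8))) - J = (-8 + 5*((86 + 0)*(62 + (38 - 8))))**2 - 1*1135 = (-8 + 5*(86*(62 + 30)))**2 - 1135 = (-8 + 5*(86*92))**2 - 1135 = (-8 + 5*7912)**2 - 1135 = (-8 + 39560)**2 - 1135 = 39552**2 - 1135 = 1564360704 - 1135 = 1564359569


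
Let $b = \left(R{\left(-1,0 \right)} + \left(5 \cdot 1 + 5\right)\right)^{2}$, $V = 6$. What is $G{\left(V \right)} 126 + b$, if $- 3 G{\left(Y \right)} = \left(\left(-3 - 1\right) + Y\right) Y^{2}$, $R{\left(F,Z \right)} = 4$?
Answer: $-2828$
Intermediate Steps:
$G{\left(Y \right)} = - \frac{Y^{2} \left(-4 + Y\right)}{3}$ ($G{\left(Y \right)} = - \frac{\left(\left(-3 - 1\right) + Y\right) Y^{2}}{3} = - \frac{\left(-4 + Y\right) Y^{2}}{3} = - \frac{Y^{2} \left(-4 + Y\right)}{3}$)
$b = 196$ ($b = \left(4 + \left(5 \cdot 1 + 5\right)\right)^{2} = \left(4 + \left(5 + 5\right)\right)^{2} = \left(4 + 10\right)^{2} = 14^{2} = 196$)
$G{\left(V \right)} 126 + b = \frac{6^{2} \left(4 - 6\right)}{3} \cdot 126 + 196 = \frac{1}{3} \cdot 36 \left(4 - 6\right) 126 + 196 = \frac{1}{3} \cdot 36 \left(-2\right) 126 + 196 = \left(-24\right) 126 + 196 = -3024 + 196 = -2828$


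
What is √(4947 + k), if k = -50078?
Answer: I*√45131 ≈ 212.44*I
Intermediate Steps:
√(4947 + k) = √(4947 - 50078) = √(-45131) = I*√45131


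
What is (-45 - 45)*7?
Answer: -630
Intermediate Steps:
(-45 - 45)*7 = -90*7 = -630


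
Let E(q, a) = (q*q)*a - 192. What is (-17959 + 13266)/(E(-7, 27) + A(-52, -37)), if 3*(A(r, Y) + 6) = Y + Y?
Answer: -14079/3301 ≈ -4.2651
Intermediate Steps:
A(r, Y) = -6 + 2*Y/3 (A(r, Y) = -6 + (Y + Y)/3 = -6 + (2*Y)/3 = -6 + 2*Y/3)
E(q, a) = -192 + a*q² (E(q, a) = q²*a - 192 = a*q² - 192 = -192 + a*q²)
(-17959 + 13266)/(E(-7, 27) + A(-52, -37)) = (-17959 + 13266)/((-192 + 27*(-7)²) + (-6 + (⅔)*(-37))) = -4693/((-192 + 27*49) + (-6 - 74/3)) = -4693/((-192 + 1323) - 92/3) = -4693/(1131 - 92/3) = -4693/3301/3 = -4693*3/3301 = -14079/3301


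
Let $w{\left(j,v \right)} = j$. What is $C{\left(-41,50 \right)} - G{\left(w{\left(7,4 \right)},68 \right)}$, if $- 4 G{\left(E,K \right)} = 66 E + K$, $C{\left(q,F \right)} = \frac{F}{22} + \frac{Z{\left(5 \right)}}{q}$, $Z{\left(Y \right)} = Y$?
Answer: $\frac{121455}{902} \approx 134.65$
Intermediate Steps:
$C{\left(q,F \right)} = \frac{5}{q} + \frac{F}{22}$ ($C{\left(q,F \right)} = \frac{F}{22} + \frac{5}{q} = \frac{5}{q} + \frac{F}{22}$)
$G{\left(E,K \right)} = - \frac{33 E}{2} - \frac{K}{4}$ ($G{\left(E,K \right)} = - \frac{66 E + K}{4} = - \frac{K + 66 E}{4} = - \frac{33 E}{2} - \frac{K}{4}$)
$C{\left(-41,50 \right)} - G{\left(w{\left(7,4 \right)},68 \right)} = \left(\frac{5}{-41} + \frac{1}{22} \cdot 50\right) - \left(\left(- \frac{33}{2}\right) 7 - 17\right) = \left(5 \left(- \frac{1}{41}\right) + \frac{25}{11}\right) - \left(- \frac{231}{2} - 17\right) = \left(- \frac{5}{41} + \frac{25}{11}\right) - - \frac{265}{2} = \frac{970}{451} + \frac{265}{2} = \frac{121455}{902}$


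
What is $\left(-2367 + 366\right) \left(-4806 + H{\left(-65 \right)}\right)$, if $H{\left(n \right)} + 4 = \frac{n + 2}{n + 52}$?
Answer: $\frac{124996467}{13} \approx 9.6151 \cdot 10^{6}$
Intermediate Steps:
$H{\left(n \right)} = -4 + \frac{2 + n}{52 + n}$ ($H{\left(n \right)} = -4 + \frac{n + 2}{n + 52} = -4 + \frac{2 + n}{52 + n}$)
$\left(-2367 + 366\right) \left(-4806 + H{\left(-65 \right)}\right) = \left(-2367 + 366\right) \left(-4806 + \frac{-206 - -195}{52 - 65}\right) = - 2001 \left(-4806 + \frac{-206 + 195}{-13}\right) = - 2001 \left(-4806 - - \frac{11}{13}\right) = - 2001 \left(-4806 + \frac{11}{13}\right) = \left(-2001\right) \left(- \frac{62467}{13}\right) = \frac{124996467}{13}$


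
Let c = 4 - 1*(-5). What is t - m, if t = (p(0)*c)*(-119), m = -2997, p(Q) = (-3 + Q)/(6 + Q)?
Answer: 7065/2 ≈ 3532.5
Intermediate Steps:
p(Q) = (-3 + Q)/(6 + Q)
c = 9 (c = 4 + 5 = 9)
t = 1071/2 (t = (((-3 + 0)/(6 + 0))*9)*(-119) = ((-3/6)*9)*(-119) = (((1/6)*(-3))*9)*(-119) = -1/2*9*(-119) = -9/2*(-119) = 1071/2 ≈ 535.50)
t - m = 1071/2 - 1*(-2997) = 1071/2 + 2997 = 7065/2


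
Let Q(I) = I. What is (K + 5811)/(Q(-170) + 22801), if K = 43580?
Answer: 49391/22631 ≈ 2.1824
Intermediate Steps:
(K + 5811)/(Q(-170) + 22801) = (43580 + 5811)/(-170 + 22801) = 49391/22631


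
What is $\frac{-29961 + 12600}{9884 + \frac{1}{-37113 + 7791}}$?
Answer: $- \frac{509059242}{289818647} \approx -1.7565$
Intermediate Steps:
$\frac{-29961 + 12600}{9884 + \frac{1}{-37113 + 7791}} = - \frac{17361}{9884 + \frac{1}{-29322}} = - \frac{17361}{9884 - \frac{1}{29322}} = - \frac{17361}{\frac{289818647}{29322}} = \left(-17361\right) \frac{29322}{289818647} = - \frac{509059242}{289818647}$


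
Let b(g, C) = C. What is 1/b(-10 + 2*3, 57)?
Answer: 1/57 ≈ 0.017544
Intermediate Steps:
1/b(-10 + 2*3, 57) = 1/57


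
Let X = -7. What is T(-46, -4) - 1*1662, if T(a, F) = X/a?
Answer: -76445/46 ≈ -1661.8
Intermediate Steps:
T(a, F) = -7/a
T(-46, -4) - 1*1662 = -7/(-46) - 1*1662 = -7*(-1/46) - 1662 = 7/46 - 1662 = -76445/46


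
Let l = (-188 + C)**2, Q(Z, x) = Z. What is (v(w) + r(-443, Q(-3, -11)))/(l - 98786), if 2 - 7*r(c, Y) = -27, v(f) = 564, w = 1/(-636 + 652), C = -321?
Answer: 3977/1122065 ≈ 0.0035444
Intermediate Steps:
w = 1/16 ≈ 0.062500
l = 259081 (l = (-188 - 321)**2 = (-509)**2 = 259081)
r(c, Y) = 29/7 (r(c, Y) = 2/7 - 1/7*(-27) = 2/7 + 27/7 = 29/7)
(v(w) + r(-443, Q(-3, -11)))/(l - 98786) = (564 + 29/7)/(259081 - 98786) = (3977/7)/160295 = (3977/7)*(1/160295) = 3977/1122065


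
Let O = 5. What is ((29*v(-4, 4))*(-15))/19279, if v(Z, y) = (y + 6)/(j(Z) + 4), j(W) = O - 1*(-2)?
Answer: -4350/212069 ≈ -0.020512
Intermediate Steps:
j(W) = 7 (j(W) = 5 - 1*(-2) = 5 + 2 = 7)
v(Z, y) = 6/11 + y/11 (v(Z, y) = (y + 6)/(7 + 4) = (6 + y)/11 = (6 + y)*(1/11) = 6/11 + y/11)
((29*v(-4, 4))*(-15))/19279 = ((29*(6/11 + (1/11)*4))*(-15))/19279 = ((29*(6/11 + 4/11))*(-15))*(1/19279) = ((29*(10/11))*(-15))*(1/19279) = ((290/11)*(-15))*(1/19279) = -4350/11*1/19279 = -4350/212069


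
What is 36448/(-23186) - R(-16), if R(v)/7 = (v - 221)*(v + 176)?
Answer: 3077227696/11593 ≈ 2.6544e+5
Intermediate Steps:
R(v) = 7*(-221 + v)*(176 + v) (R(v) = 7*((v - 221)*(v + 176)) = 7*((-221 + v)*(176 + v)) = 7*(-221 + v)*(176 + v))
36448/(-23186) - R(-16) = 36448/(-23186) - (-272272 - 315*(-16) + 7*(-16)²) = 36448*(-1/23186) - (-272272 + 5040 + 7*256) = -18224/11593 - (-272272 + 5040 + 1792) = -18224/11593 - 1*(-265440) = -18224/11593 + 265440 = 3077227696/11593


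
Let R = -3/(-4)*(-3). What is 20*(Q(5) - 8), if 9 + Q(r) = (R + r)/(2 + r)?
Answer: -2325/7 ≈ -332.14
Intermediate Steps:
R = -9/4 (R = -3*(-1/4)*(-3) = (3/4)*(-3) = -9/4 ≈ -2.2500)
Q(r) = -9 + (-9/4 + r)/(2 + r)
20*(Q(5) - 8) = 20*((-81 - 32*5)/(4*(2 + 5)) - 8) = 20*((1/4)*(-81 - 160)/7 - 8) = 20*((1/4)*(1/7)*(-241) - 8) = 20*(-241/28 - 8) = 20*(-465/28) = -2325/7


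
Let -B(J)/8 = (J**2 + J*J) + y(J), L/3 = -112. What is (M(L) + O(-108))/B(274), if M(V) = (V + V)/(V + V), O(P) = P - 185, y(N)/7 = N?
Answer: 73/304140 ≈ 0.00024002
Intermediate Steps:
L = -336 (L = 3*(-112) = -336)
y(N) = 7*N
B(J) = -56*J - 16*J**2 (B(J) = -8*((J**2 + J*J) + 7*J) = -8*((J**2 + J**2) + 7*J) = -8*(2*J**2 + 7*J) = -56*J - 16*J**2)
O(P) = -185 + P
M(V) = 1 (M(V) = (2*V)/((2*V)) = (2*V)*(1/(2*V)) = 1)
(M(L) + O(-108))/B(274) = (1 + (-185 - 108))/((8*274*(-7 - 2*274))) = (1 - 293)/((8*274*(-7 - 548))) = -292/(8*274*(-555)) = -292/(-1216560) = -292*(-1/1216560) = 73/304140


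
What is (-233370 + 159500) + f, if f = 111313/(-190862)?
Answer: -14099087253/190862 ≈ -73871.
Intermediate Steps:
f = -111313/190862 (f = 111313*(-1/190862) = -111313/190862 ≈ -0.58321)
(-233370 + 159500) + f = (-233370 + 159500) - 111313/190862 = -73870 - 111313/190862 = -14099087253/190862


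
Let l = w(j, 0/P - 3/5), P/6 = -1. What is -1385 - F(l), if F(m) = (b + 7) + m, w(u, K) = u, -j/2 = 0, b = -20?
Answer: -1372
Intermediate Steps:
P = -6 (P = 6*(-1) = -6)
j = 0 (j = -2*0 = 0)
l = 0
F(m) = -13 + m (F(m) = (-20 + 7) + m = -13 + m)
-1385 - F(l) = -1385 - (-13 + 0) = -1385 - 1*(-13) = -1385 + 13 = -1372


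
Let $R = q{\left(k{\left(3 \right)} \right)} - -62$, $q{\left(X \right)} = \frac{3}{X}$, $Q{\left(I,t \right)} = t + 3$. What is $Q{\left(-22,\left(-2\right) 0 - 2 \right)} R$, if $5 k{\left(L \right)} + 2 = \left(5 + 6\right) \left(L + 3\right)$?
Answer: $\frac{3983}{64} \approx 62.234$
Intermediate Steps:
$k{\left(L \right)} = \frac{31}{5} + \frac{11 L}{5}$ ($k{\left(L \right)} = - \frac{2}{5} + \frac{\left(5 + 6\right) \left(L + 3\right)}{5} = - \frac{2}{5} + \frac{11 \left(3 + L\right)}{5} = - \frac{2}{5} + \frac{33 + 11 L}{5} = - \frac{2}{5} + \left(\frac{33}{5} + \frac{11 L}{5}\right) = \frac{31}{5} + \frac{11 L}{5}$)
$Q{\left(I,t \right)} = 3 + t$
$R = \frac{3983}{64}$ ($R = \frac{3}{\frac{31}{5} + \frac{11}{5} \cdot 3} - -62 = \frac{3}{\frac{31}{5} + \frac{33}{5}} + 62 = \frac{3}{\frac{64}{5}} + 62 = 3 \cdot \frac{5}{64} + 62 = \frac{15}{64} + 62 = \frac{3983}{64} \approx 62.234$)
$Q{\left(-22,\left(-2\right) 0 - 2 \right)} R = \left(3 - 2\right) \frac{3983}{64} = 1 \cdot \frac{3983}{64} = \frac{3983}{64}$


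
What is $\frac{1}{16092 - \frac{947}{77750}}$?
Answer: $\frac{77750}{1251152053} \approx 6.2143 \cdot 10^{-5}$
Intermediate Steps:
$\frac{1}{16092 - \frac{947}{77750}} = \frac{1}{\frac{1251152053}{77750}} = \frac{77750}{1251152053}$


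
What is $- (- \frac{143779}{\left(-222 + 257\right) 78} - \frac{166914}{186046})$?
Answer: $\frac{1943227361}{36278970} \approx 53.563$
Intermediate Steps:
$- (- \frac{143779}{\left(-222 + 257\right) 78} - \frac{166914}{186046}) = - (- \frac{143779}{35 \cdot 78} - \frac{83457}{93023}) = - (- \frac{143779}{2730} - \frac{83457}{93023}) = \left(-1\right) \left(- \frac{1943227361}{36278970}\right) = \frac{1943227361}{36278970}$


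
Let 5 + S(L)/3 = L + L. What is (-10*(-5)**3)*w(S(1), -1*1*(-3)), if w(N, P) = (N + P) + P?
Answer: -3750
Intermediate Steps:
S(L) = -15 + 6*L (S(L) = -15 + 3*(L + L) = -15 + 3*(2*L) = -15 + 6*L)
w(N, P) = N + 2*P
(-10*(-5)**3)*w(S(1), -1*1*(-3)) = (-10*(-5)**3)*((-15 + 6*1) + 2*(-1*1*(-3))) = (-10*(-125))*((-15 + 6) + 2*(-1*(-3))) = 1250*(-9 + 2*3) = 1250*(-9 + 6) = 1250*(-3) = -3750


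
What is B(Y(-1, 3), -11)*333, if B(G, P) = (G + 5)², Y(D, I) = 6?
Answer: 40293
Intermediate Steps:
B(G, P) = (5 + G)²
B(Y(-1, 3), -11)*333 = (5 + 6)²*333 = 11²*333 = 121*333 = 40293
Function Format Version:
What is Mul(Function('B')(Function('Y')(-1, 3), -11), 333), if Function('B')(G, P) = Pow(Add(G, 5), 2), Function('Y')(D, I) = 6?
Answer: 40293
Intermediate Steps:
Function('B')(G, P) = Pow(Add(5, G), 2)
Mul(Function('B')(Function('Y')(-1, 3), -11), 333) = Mul(Pow(Add(5, 6), 2), 333) = Mul(Pow(11, 2), 333) = Mul(121, 333) = 40293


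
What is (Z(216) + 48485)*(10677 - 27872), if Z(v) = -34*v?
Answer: -707419495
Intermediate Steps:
(Z(216) + 48485)*(10677 - 27872) = (-34*216 + 48485)*(10677 - 27872) = (-7344 + 48485)*(-17195) = 41141*(-17195) = -707419495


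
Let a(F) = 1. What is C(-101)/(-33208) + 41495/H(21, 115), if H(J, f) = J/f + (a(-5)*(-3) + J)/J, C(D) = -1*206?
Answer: 554631385111/13897548 ≈ 39909.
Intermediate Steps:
C(D) = -206
H(J, f) = J/f + (-3 + J)/J (H(J, f) = J/f + (1*(-3) + J)/J = J/f + (-3 + J)/J)
C(-101)/(-33208) + 41495/H(21, 115) = -206/(-33208) + 41495/(1 - 3/21 + 21/115) = -206*(-1/33208) + 41495/(1 - 3*1/21 + 21*(1/115)) = 103/16604 + 41495/(1 - 1/7 + 21/115) = 103/16604 + 41495/(837/805) = 103/16604 + 41495*(805/837) = 103/16604 + 33403475/837 = 554631385111/13897548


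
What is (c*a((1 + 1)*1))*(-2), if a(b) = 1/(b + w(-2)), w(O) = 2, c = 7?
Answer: -7/2 ≈ -3.5000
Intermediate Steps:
a(b) = 1/(2 + b) (a(b) = 1/(b + 2) = 1/(2 + b))
(c*a((1 + 1)*1))*(-2) = (7/(2 + (1 + 1)*1))*(-2) = (7/(2 + 2*1))*(-2) = (7/(2 + 2))*(-2) = (7/4)*(-2) = -7/2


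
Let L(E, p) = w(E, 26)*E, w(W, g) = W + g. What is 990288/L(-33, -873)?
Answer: 330096/77 ≈ 4287.0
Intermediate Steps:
L(E, p) = E*(26 + E) (L(E, p) = (E + 26)*E = (26 + E)*E = E*(26 + E))
990288/L(-33, -873) = 990288/((-33*(26 - 33))) = 990288/((-33*(-7))) = 990288/231 = 990288*(1/231) = 330096/77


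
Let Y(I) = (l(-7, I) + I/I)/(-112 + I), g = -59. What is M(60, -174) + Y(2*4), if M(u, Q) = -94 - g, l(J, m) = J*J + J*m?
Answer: -1817/52 ≈ -34.942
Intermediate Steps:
l(J, m) = J² + J*m
M(u, Q) = -35 (M(u, Q) = -94 - 1*(-59) = -94 + 59 = -35)
Y(I) = (50 - 7*I)/(-112 + I) (Y(I) = (-7*(-7 + I) + I/I)/(-112 + I) = ((49 - 7*I) + 1)/(-112 + I) = (50 - 7*I)/(-112 + I))
M(60, -174) + Y(2*4) = -35 + (50 - 14*4)/(-112 + 2*4) = -35 + (50 - 7*8)/(-112 + 8) = -35 + (50 - 56)/(-104) = -35 - 1/104*(-6) = -35 + 3/52 = -1817/52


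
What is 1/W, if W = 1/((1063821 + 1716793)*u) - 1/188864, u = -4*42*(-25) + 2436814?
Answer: -320479435845772736/1696879378433 ≈ -1.8886e+5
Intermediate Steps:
u = 2441014 (u = -168*(-25) + 2436814 = 4200 + 2436814 = 2441014)
W = -1696879378433/320479435845772736 (W = 1/((1063821 + 1716793)*2441014) - 1/188864 = (1/2441014)/2780614 - 1*1/188864 = (1/2780614)*(1/2441014) - 1/188864 = 1/6787517702596 - 1/188864 = -1696879378433/320479435845772736 ≈ -5.2948e-6)
1/W = 1/(-1696879378433/320479435845772736) = -320479435845772736/1696879378433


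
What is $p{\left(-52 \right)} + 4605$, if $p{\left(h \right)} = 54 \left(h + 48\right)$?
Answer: $4389$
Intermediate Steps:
$p{\left(h \right)} = 2592 + 54 h$ ($p{\left(h \right)} = 54 \left(48 + h\right) = 2592 + 54 h$)
$p{\left(-52 \right)} + 4605 = \left(2592 + 54 \left(-52\right)\right) + 4605 = \left(2592 - 2808\right) + 4605 = -216 + 4605 = 4389$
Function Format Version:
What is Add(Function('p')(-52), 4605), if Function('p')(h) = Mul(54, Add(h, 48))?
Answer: 4389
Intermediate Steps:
Function('p')(h) = Add(2592, Mul(54, h)) (Function('p')(h) = Mul(54, Add(48, h)) = Add(2592, Mul(54, h)))
Add(Function('p')(-52), 4605) = Add(Add(2592, Mul(54, -52)), 4605) = Add(Add(2592, -2808), 4605) = Add(-216, 4605) = 4389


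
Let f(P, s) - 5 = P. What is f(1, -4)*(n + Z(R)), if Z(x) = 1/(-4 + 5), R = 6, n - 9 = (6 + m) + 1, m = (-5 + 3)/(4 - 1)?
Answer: 98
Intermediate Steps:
m = -2/3 ≈ -0.66667
n = 46/3 (n = 9 + ((6 - 2/3) + 1) = 9 + (16/3 + 1) = 9 + 19/3 = 46/3 ≈ 15.333)
f(P, s) = 5 + P
Z(x) = 1 (Z(x) = 1/1 = 1)
f(1, -4)*(n + Z(R)) = (5 + 1)*(46/3 + 1) = 6*(49/3) = 98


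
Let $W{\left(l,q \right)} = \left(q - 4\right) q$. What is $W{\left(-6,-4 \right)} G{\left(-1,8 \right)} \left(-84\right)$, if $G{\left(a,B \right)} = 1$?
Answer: $-2688$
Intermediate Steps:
$W{\left(l,q \right)} = q \left(-4 + q\right)$ ($W{\left(l,q \right)} = \left(-4 + q\right) q = q \left(-4 + q\right)$)
$W{\left(-6,-4 \right)} G{\left(-1,8 \right)} \left(-84\right) = - 4 \left(-4 - 4\right) 1 \left(-84\right) = \left(-4\right) \left(-8\right) 1 \left(-84\right) = 32 \cdot 1 \left(-84\right) = 32 \left(-84\right) = -2688$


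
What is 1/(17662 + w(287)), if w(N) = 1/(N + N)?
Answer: 574/10137989 ≈ 5.6619e-5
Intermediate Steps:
w(N) = 1/(2*N)
1/(17662 + w(287)) = 1/(17662 + (1/2)/287) = 1/(17662 + (1/2)*(1/287)) = 1/(17662 + 1/574) = 1/(10137989/574) = 574/10137989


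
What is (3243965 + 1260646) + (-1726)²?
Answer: 7483687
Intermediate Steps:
(3243965 + 1260646) + (-1726)² = 4504611 + 2979076 = 7483687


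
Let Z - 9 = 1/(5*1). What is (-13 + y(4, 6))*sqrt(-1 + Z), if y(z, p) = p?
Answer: -7*sqrt(205)/5 ≈ -20.045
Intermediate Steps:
Z = 46/5 (Z = 9 + 1/(5*1) = 9 + 1/5 = 46/5 ≈ 9.2000)
(-13 + y(4, 6))*sqrt(-1 + Z) = (-13 + 6)*sqrt(-1 + 46/5) = -7*sqrt(205)/5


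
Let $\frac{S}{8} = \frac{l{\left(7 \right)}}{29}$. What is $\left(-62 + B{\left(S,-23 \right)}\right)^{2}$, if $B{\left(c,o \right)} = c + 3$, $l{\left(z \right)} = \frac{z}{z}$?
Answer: $\frac{2900209}{841} \approx 3448.5$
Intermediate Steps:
$l{\left(z \right)} = 1$
$S = \frac{8}{29}$ ($S = 8 \cdot 1 \cdot \frac{1}{29} = 8 \cdot \frac{1}{29} = \frac{8}{29} \approx 0.27586$)
$B{\left(c,o \right)} = 3 + c$
$\left(-62 + B{\left(S,-23 \right)}\right)^{2} = \left(-62 + \left(3 + \frac{8}{29}\right)\right)^{2} = \left(-62 + \frac{95}{29}\right)^{2} = \left(- \frac{1703}{29}\right)^{2} = \frac{2900209}{841}$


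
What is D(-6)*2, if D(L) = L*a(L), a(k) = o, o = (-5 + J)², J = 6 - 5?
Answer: -192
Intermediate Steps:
J = 1
o = 16 (o = (-5 + 1)² = (-4)² = 16)
a(k) = 16
D(L) = 16*L (D(L) = L*16 = 16*L)
D(-6)*2 = (16*(-6))*2 = -96*2 = -192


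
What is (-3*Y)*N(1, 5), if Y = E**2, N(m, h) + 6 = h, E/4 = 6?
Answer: 1728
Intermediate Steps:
E = 24 (E = 4*6 = 24)
N(m, h) = -6 + h
Y = 576 (Y = 24**2 = 576)
(-3*Y)*N(1, 5) = (-3*576)*(-6 + 5) = -1728*(-1) = 1728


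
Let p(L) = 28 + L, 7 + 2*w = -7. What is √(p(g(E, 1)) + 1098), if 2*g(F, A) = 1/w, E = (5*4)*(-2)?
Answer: √220682/14 ≈ 33.555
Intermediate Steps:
w = -7 (w = -7/2 + (½)*(-7) = -7/2 - 7/2 = -7)
E = -40 (E = 20*(-2) = -40)
g(F, A) = -1/14 (g(F, A) = (½)/(-7) = (½)*(-⅐) = -1/14)
√(p(g(E, 1)) + 1098) = √((28 - 1/14) + 1098) = √(391/14 + 1098) = √(15763/14) = √220682/14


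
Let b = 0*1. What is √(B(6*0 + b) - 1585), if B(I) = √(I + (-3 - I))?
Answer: √(-1585 + I*√3) ≈ 0.0218 + 39.812*I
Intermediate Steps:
b = 0
B(I) = I*√3 (B(I) = √(-3) = I*√3)
√(B(6*0 + b) - 1585) = √(I*√3 - 1585) = √(-1585 + I*√3)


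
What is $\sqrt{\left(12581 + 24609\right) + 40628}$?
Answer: $\sqrt{77818} \approx 278.96$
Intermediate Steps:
$\sqrt{\left(12581 + 24609\right) + 40628} = \sqrt{37190 + 40628} = \sqrt{77818}$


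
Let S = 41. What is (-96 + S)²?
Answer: 3025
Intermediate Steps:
(-96 + S)² = (-96 + 41)² = (-55)² = 3025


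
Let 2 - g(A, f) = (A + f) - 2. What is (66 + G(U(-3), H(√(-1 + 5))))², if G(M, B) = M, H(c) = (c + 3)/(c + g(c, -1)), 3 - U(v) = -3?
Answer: 5184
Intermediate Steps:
U(v) = 6 (U(v) = 3 - 1*(-3) = 3 + 3 = 6)
g(A, f) = 4 - A - f (g(A, f) = 2 - ((A + f) - 2) = 2 - (-2 + A + f) = 2 + (2 - A - f) = 4 - A - f)
H(c) = ⅗ + c/5 (H(c) = (c + 3)/(c + (4 - c - 1*(-1))) = (3 + c)/(c + (4 - c + 1)) = (3 + c)/(c + (5 - c)) = (3 + c)/5 = (3 + c)*(⅕) = ⅗ + c/5)
(66 + G(U(-3), H(√(-1 + 5))))² = (66 + 6)² = 72² = 5184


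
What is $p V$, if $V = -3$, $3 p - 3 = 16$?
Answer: $-19$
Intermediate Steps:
$p = \frac{19}{3}$ ($p = 1 + \frac{1}{3} \cdot 16 = 1 + \frac{16}{3} = \frac{19}{3} \approx 6.3333$)
$p V = \frac{19}{3} \left(-3\right) = -19$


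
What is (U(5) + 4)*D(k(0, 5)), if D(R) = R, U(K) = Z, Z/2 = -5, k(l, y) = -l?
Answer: 0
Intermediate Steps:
Z = -10 (Z = 2*(-5) = -10)
U(K) = -10
(U(5) + 4)*D(k(0, 5)) = (-10 + 4)*(-1*0) = -6*0 = 0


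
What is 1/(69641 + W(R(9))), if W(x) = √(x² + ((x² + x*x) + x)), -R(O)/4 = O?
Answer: 69641/4849865029 - 6*√107/4849865029 ≈ 1.4347e-5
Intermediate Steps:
R(O) = -4*O
W(x) = √(x + 3*x²) (W(x) = √(x² + ((x² + x²) + x)) = √(x² + (2*x² + x)) = √(x² + (x + 2*x²)) = √(x + 3*x²))
1/(69641 + W(R(9))) = 1/(69641 + √((-4*9)*(1 + 3*(-4*9)))) = 1/(69641 + √(-36*(1 + 3*(-36)))) = 1/(69641 + √(-36*(1 - 108))) = 1/(69641 + √(-36*(-107))) = 1/(69641 + √3852) = 1/(69641 + 6*√107)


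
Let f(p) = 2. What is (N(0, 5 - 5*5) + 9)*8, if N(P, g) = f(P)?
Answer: 88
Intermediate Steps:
N(P, g) = 2
(N(0, 5 - 5*5) + 9)*8 = (2 + 9)*8 = 11*8 = 88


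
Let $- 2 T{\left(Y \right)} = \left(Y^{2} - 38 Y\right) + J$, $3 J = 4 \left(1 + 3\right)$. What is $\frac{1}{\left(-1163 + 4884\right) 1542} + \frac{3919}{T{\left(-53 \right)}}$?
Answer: $- \frac{134918191463}{83111772270} \approx -1.6233$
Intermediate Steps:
$J = \frac{16}{3}$ ($J = \frac{4 \left(1 + 3\right)}{3} = \frac{4 \cdot 4}{3} = \frac{1}{3} \cdot 16 = \frac{16}{3} \approx 5.3333$)
$T{\left(Y \right)} = - \frac{8}{3} + 19 Y - \frac{Y^{2}}{2}$ ($T{\left(Y \right)} = - \frac{\left(Y^{2} - 38 Y\right) + \frac{16}{3}}{2} = - \frac{\frac{16}{3} + Y^{2} - 38 Y}{2} = - \frac{8}{3} + 19 Y - \frac{Y^{2}}{2}$)
$\frac{1}{\left(-1163 + 4884\right) 1542} + \frac{3919}{T{\left(-53 \right)}} = \frac{1}{\left(-1163 + 4884\right) 1542} + \frac{3919}{- \frac{8}{3} + 19 \left(-53\right) - \frac{\left(-53\right)^{2}}{2}} = \frac{1}{3721} \cdot \frac{1}{1542} + \frac{3919}{- \frac{8}{3} - 1007 - \frac{2809}{2}} = \frac{1}{5737782} + \frac{3919}{- \frac{14485}{6}} = \frac{1}{5737782} + 3919 \left(- \frac{6}{14485}\right) = \frac{1}{5737782} - \frac{23514}{14485} = - \frac{134918191463}{83111772270}$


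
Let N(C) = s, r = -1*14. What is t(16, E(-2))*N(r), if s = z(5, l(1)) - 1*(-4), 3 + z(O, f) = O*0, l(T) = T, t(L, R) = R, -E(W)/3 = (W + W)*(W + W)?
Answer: -48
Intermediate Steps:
E(W) = -12*W² (E(W) = -3*(W + W)*(W + W) = -3*2*W*2*W = -12*W²)
z(O, f) = -3 (z(O, f) = -3 + O*0 = -3 + 0 = -3)
r = -14
s = 1 (s = -3 - 1*(-4) = -3 + 4 = 1)
N(C) = 1
t(16, E(-2))*N(r) = -12*(-2)²*1 = -12*4*1 = -48*1 = -48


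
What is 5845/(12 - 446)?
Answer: -835/62 ≈ -13.468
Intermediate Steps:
5845/(12 - 446) = 5845/(-434) = -1/434*5845 = -835/62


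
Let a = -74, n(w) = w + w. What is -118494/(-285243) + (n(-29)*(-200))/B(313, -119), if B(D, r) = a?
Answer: -550008374/3517997 ≈ -156.34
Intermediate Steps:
n(w) = 2*w
B(D, r) = -74
-118494/(-285243) + (n(-29)*(-200))/B(313, -119) = -118494/(-285243) + ((2*(-29))*(-200))/(-74) = -118494*(-1/285243) - 58*(-200)*(-1/74) = 39498/95081 + 11600*(-1/74) = 39498/95081 - 5800/37 = -550008374/3517997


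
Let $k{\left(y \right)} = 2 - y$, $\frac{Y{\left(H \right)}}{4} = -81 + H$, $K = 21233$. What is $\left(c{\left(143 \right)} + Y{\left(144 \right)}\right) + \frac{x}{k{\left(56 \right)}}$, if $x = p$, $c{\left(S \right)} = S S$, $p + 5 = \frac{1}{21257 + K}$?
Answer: $\frac{47497828909}{2294460} \approx 20701.0$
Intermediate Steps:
$p = - \frac{212449}{42490}$ ($p = -5 + \frac{1}{21257 + 21233} = -5 + \frac{1}{42490} = - \frac{212449}{42490} \approx -5.0$)
$c{\left(S \right)} = S^{2}$
$x = - \frac{212449}{42490} \approx -5.0$
$Y{\left(H \right)} = -324 + 4 H$ ($Y{\left(H \right)} = 4 \left(-81 + H\right) = -324 + 4 H$)
$\left(c{\left(143 \right)} + Y{\left(144 \right)}\right) + \frac{x}{k{\left(56 \right)}} = \left(143^{2} + \left(-324 + 4 \cdot 144\right)\right) - \frac{212449}{42490 \left(2 - 56\right)} = \left(20449 + \left(-324 + 576\right)\right) - \frac{212449}{42490 \left(2 - 56\right)} = \left(20449 + 252\right) - \frac{212449}{42490 \left(-54\right)} = 20701 - - \frac{212449}{2294460} = 20701 + \frac{212449}{2294460} = \frac{47497828909}{2294460}$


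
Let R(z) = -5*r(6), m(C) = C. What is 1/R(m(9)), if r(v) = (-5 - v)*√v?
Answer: √6/330 ≈ 0.0074227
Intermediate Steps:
r(v) = √v*(-5 - v)
R(z) = 55*√6 (R(z) = -5*√6*(-5 - 1*6) = -5*√6*(-5 - 6) = -5*√6*(-11) = -(-55)*√6 = 55*√6)
1/R(m(9)) = 1/(55*√6) = √6/330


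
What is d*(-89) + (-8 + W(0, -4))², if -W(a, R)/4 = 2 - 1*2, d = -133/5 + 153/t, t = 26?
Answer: 247997/130 ≈ 1907.7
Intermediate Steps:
d = -2693/130 (d = -133/5 + 153/26 = -2693/130 ≈ -20.715)
W(a, R) = 0 (W(a, R) = -4*(2 - 1*2) = -4*(2 - 2) = -4*0 = 0)
d*(-89) + (-8 + W(0, -4))² = -2693/130*(-89) + (-8 + 0)² = 239677/130 + (-8)² = 239677/130 + 64 = 247997/130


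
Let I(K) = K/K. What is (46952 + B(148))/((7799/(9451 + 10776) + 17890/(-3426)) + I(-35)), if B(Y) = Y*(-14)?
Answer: -1555040432880/132921977 ≈ -11699.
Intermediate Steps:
I(K) = 1
B(Y) = -14*Y
(46952 + B(148))/((7799/(9451 + 10776) + 17890/(-3426)) + I(-35)) = (46952 - 14*148)/((7799/(9451 + 10776) + 17890/(-3426)) + 1) = (46952 - 2072)/((7799/20227 + 17890*(-1/3426)) + 1) = 44880/((7799*(1/20227) - 8945/1713) + 1) = 44880/((7799/20227 - 8945/1713) + 1) = 44880/(-167570828/34648851 + 1) = 44880/(-132921977/34648851) = 44880*(-34648851/132921977) = -1555040432880/132921977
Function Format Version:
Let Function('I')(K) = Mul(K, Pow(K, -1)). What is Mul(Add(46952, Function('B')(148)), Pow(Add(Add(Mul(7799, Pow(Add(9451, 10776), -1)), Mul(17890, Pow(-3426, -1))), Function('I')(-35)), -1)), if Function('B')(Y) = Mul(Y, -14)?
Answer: Rational(-1555040432880, 132921977) ≈ -11699.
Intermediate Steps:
Function('I')(K) = 1
Function('B')(Y) = Mul(-14, Y)
Mul(Add(46952, Function('B')(148)), Pow(Add(Add(Mul(7799, Pow(Add(9451, 10776), -1)), Mul(17890, Pow(-3426, -1))), Function('I')(-35)), -1)) = Mul(Add(46952, Mul(-14, 148)), Pow(Add(Add(Mul(7799, Pow(Add(9451, 10776), -1)), Mul(17890, Pow(-3426, -1))), 1), -1)) = Mul(Add(46952, -2072), Pow(Add(Add(Mul(7799, Pow(20227, -1)), Mul(17890, Rational(-1, 3426))), 1), -1)) = Mul(44880, Pow(Add(Add(Mul(7799, Rational(1, 20227)), Rational(-8945, 1713)), 1), -1)) = Mul(44880, Pow(Add(Add(Rational(7799, 20227), Rational(-8945, 1713)), 1), -1)) = Mul(44880, Pow(Add(Rational(-167570828, 34648851), 1), -1)) = Mul(44880, Pow(Rational(-132921977, 34648851), -1)) = Mul(44880, Rational(-34648851, 132921977)) = Rational(-1555040432880, 132921977)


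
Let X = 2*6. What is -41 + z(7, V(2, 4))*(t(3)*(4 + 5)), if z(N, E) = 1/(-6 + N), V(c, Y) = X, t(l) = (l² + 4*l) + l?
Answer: 175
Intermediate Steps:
t(l) = l² + 5*l
X = 12
V(c, Y) = 12
-41 + z(7, V(2, 4))*(t(3)*(4 + 5)) = -41 + ((3*(5 + 3))*(4 + 5))/(-6 + 7) = -41 + ((3*8)*9)/1 = -41 + 1*(24*9) = -41 + 1*216 = -41 + 216 = 175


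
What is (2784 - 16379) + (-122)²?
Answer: 1289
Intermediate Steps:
(2784 - 16379) + (-122)² = -13595 + 14884 = 1289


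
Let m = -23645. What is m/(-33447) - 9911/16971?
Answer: 23262026/189209679 ≈ 0.12294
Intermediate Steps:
m/(-33447) - 9911/16971 = -23645/(-33447) - 9911/16971 = -23645*(-1/33447) - 9911*1/16971 = 23645/33447 - 9911/16971 = 23262026/189209679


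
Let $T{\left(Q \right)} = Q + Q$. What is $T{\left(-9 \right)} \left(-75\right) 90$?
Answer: $121500$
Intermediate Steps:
$T{\left(Q \right)} = 2 Q$
$T{\left(-9 \right)} \left(-75\right) 90 = 2 \left(-9\right) \left(-75\right) 90 = \left(-18\right) \left(-75\right) 90 = 1350 \cdot 90 = 121500$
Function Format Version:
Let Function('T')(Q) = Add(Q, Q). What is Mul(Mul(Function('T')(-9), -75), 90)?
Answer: 121500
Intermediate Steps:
Function('T')(Q) = Mul(2, Q)
Mul(Mul(Function('T')(-9), -75), 90) = Mul(Mul(Mul(2, -9), -75), 90) = Mul(Mul(-18, -75), 90) = Mul(1350, 90) = 121500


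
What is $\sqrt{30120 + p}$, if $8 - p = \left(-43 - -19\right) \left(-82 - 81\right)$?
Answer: $2 \sqrt{6554} \approx 161.91$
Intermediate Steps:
$p = -3904$ ($p = 8 - \left(-43 - -19\right) \left(-82 - 81\right) = 8 - \left(-43 + 19\right) \left(-163\right) = 8 - \left(-24\right) \left(-163\right) = 8 - 3912 = -3904$)
$\sqrt{30120 + p} = \sqrt{30120 - 3904} = \sqrt{26216} = 2 \sqrt{6554}$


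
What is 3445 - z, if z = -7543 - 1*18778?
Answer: 29766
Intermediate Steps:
z = -26321 (z = -7543 - 18778 = -26321)
3445 - z = 3445 - 1*(-26321) = 3445 + 26321 = 29766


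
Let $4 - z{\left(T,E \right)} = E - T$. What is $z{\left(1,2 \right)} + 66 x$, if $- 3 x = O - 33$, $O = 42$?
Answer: $-195$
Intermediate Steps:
$x = -3$ ($x = - \frac{42 - 33}{3} = \left(- \frac{1}{3}\right) 9 = -3$)
$z{\left(T,E \right)} = 4 + T - E$ ($z{\left(T,E \right)} = 4 - \left(E - T\right) = 4 + T - E$)
$z{\left(1,2 \right)} + 66 x = \left(4 + 1 - 2\right) + 66 \left(-3\right) = \left(4 + 1 - 2\right) - 198 = 3 - 198 = -195$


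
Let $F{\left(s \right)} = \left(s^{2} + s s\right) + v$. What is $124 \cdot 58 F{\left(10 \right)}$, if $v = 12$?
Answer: $1524704$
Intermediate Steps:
$F{\left(s \right)} = 12 + 2 s^{2}$ ($F{\left(s \right)} = \left(s^{2} + s s\right) + 12 = \left(s^{2} + s^{2}\right) + 12 = 2 s^{2} + 12 = 12 + 2 s^{2}$)
$124 \cdot 58 F{\left(10 \right)} = 124 \cdot 58 \left(12 + 2 \cdot 10^{2}\right) = 7192 \left(12 + 2 \cdot 100\right) = 7192 \left(12 + 200\right) = 7192 \cdot 212 = 1524704$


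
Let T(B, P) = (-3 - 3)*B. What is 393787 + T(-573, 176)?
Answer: 397225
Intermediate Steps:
T(B, P) = -6*B
393787 + T(-573, 176) = 393787 - 6*(-573) = 393787 + 3438 = 397225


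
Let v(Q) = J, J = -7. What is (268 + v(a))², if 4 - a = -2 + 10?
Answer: 68121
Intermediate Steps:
a = -4 (a = 4 - (-2 + 10) = 4 - 1*8 = 4 - 8 = -4)
v(Q) = -7
(268 + v(a))² = (268 - 7)² = 261² = 68121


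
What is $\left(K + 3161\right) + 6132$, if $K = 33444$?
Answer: $42737$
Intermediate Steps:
$\left(K + 3161\right) + 6132 = \left(33444 + 3161\right) + 6132 = 36605 + 6132 = 42737$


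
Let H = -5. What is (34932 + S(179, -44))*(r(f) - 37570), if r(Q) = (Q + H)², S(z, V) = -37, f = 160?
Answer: -472652775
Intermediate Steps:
r(Q) = (-5 + Q)² (r(Q) = (Q - 5)² = (-5 + Q)²)
(34932 + S(179, -44))*(r(f) - 37570) = (34932 - 37)*((-5 + 160)² - 37570) = 34895*(155² - 37570) = 34895*(24025 - 37570) = 34895*(-13545) = -472652775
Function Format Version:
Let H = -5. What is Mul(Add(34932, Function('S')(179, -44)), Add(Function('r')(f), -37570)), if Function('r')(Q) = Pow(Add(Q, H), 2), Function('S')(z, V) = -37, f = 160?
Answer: -472652775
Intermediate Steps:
Function('r')(Q) = Pow(Add(-5, Q), 2) (Function('r')(Q) = Pow(Add(Q, -5), 2) = Pow(Add(-5, Q), 2))
Mul(Add(34932, Function('S')(179, -44)), Add(Function('r')(f), -37570)) = Mul(Add(34932, -37), Add(Pow(Add(-5, 160), 2), -37570)) = Mul(34895, Add(Pow(155, 2), -37570)) = Mul(34895, Add(24025, -37570)) = Mul(34895, -13545) = -472652775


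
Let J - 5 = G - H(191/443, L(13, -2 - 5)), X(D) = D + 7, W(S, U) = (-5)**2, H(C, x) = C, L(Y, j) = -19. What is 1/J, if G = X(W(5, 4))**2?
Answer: 443/455656 ≈ 0.00097222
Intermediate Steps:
W(S, U) = 25
X(D) = 7 + D
G = 1024 (G = (7 + 25)**2 = 32**2 = 1024)
J = 455656/443 (J = 5 + (1024 - 191/443) = 5 + 453441/443 = 455656/443 ≈ 1028.6)
1/J = 1/(455656/443) = 443/455656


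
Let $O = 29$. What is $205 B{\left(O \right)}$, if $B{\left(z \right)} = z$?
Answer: $5945$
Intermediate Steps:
$205 B{\left(O \right)} = 205 \cdot 29 = 5945$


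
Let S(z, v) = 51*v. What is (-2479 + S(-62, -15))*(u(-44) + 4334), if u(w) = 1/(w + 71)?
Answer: -379609636/27 ≈ -1.4060e+7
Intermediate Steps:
u(w) = 1/(71 + w)
(-2479 + S(-62, -15))*(u(-44) + 4334) = (-2479 + 51*(-15))*(1/(71 - 44) + 4334) = (-2479 - 765)*(1/27 + 4334) = -3244*(1/27 + 4334) = -3244*117019/27 = -379609636/27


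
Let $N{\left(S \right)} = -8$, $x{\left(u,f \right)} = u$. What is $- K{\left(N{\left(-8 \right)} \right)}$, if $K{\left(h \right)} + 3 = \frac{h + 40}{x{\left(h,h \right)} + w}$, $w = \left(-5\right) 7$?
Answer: $\frac{161}{43} \approx 3.7442$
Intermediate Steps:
$w = -35$
$K{\left(h \right)} = -3 + \frac{40 + h}{-35 + h}$ ($K{\left(h \right)} = -3 + \frac{h + 40}{h - 35} = -3 + \frac{40 + h}{-35 + h}$)
$- K{\left(N{\left(-8 \right)} \right)} = - \frac{145 - -16}{-35 - 8} = - \frac{145 + 16}{-43} = - \frac{\left(-1\right) 161}{43} = \left(-1\right) \left(- \frac{161}{43}\right) = \frac{161}{43}$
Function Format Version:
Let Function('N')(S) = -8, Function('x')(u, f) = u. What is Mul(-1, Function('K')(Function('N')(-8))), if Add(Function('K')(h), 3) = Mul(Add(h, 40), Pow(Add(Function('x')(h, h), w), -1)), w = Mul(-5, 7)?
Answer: Rational(161, 43) ≈ 3.7442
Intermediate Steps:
w = -35
Function('K')(h) = Add(-3, Mul(Pow(Add(-35, h), -1), Add(40, h))) (Function('K')(h) = Add(-3, Mul(Add(h, 40), Pow(Add(h, -35), -1))) = Add(-3, Mul(Add(40, h), Pow(Add(-35, h), -1))) = Add(-3, Mul(Pow(Add(-35, h), -1), Add(40, h))))
Mul(-1, Function('K')(Function('N')(-8))) = Mul(-1, Mul(Pow(Add(-35, -8), -1), Add(145, Mul(-2, -8)))) = Mul(-1, Mul(Pow(-43, -1), Add(145, 16))) = Mul(-1, Mul(Rational(-1, 43), 161)) = Mul(-1, Rational(-161, 43)) = Rational(161, 43)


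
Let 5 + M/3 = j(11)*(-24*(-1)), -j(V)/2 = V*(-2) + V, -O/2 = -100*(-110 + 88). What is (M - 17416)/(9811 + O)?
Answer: -15847/5411 ≈ -2.9287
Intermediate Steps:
O = -4400 (O = -(-200)*(-110 + 88) = -(-200)*(-22) = -2*2200 = -4400)
j(V) = 2*V (j(V) = -2*(V*(-2) + V) = -2*(-2*V + V) = -(-2)*V = 2*V)
M = 1569 (M = -15 + 3*((2*11)*(-24*(-1))) = -15 + 3*(22*24) = -15 + 3*528 = -15 + 1584 = 1569)
(M - 17416)/(9811 + O) = (1569 - 17416)/(9811 - 4400) = -15847/5411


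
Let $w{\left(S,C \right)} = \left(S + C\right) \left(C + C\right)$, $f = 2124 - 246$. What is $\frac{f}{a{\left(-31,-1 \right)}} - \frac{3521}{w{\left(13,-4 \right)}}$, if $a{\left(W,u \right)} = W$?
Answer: $- \frac{26065}{2232} \approx -11.678$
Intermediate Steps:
$f = 1878$ ($f = 2124 - 246 = 1878$)
$w{\left(S,C \right)} = 2 C \left(C + S\right)$ ($w{\left(S,C \right)} = \left(C + S\right) 2 C = 2 C \left(C + S\right)$)
$\frac{f}{a{\left(-31,-1 \right)}} - \frac{3521}{w{\left(13,-4 \right)}} = \frac{1878}{-31} - \frac{3521}{2 \left(-4\right) \left(-4 + 13\right)} = 1878 \left(- \frac{1}{31}\right) - \frac{3521}{2 \left(-4\right) 9} = - \frac{1878}{31} - \frac{3521}{-72} = - \frac{1878}{31} - - \frac{3521}{72} = - \frac{1878}{31} + \frac{3521}{72} = - \frac{26065}{2232}$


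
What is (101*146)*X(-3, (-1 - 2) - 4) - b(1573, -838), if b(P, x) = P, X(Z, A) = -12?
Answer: -178525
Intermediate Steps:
(101*146)*X(-3, (-1 - 2) - 4) - b(1573, -838) = (101*146)*(-12) - 1*1573 = 14746*(-12) - 1573 = -176952 - 1573 = -178525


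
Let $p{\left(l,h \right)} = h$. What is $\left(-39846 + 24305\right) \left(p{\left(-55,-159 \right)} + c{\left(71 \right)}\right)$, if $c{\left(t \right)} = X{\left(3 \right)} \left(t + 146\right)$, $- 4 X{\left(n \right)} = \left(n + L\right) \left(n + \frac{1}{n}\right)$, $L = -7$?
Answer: $- \frac{26310913}{3} \approx -8.7703 \cdot 10^{6}$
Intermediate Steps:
$X{\left(n \right)} = - \frac{\left(-7 + n\right) \left(n + \frac{1}{n}\right)}{4}$ ($X{\left(n \right)} = - \frac{\left(n - 7\right) \left(n + \frac{1}{n}\right)}{4} = - \frac{\left(-7 + n\right) \left(n + \frac{1}{n}\right)}{4}$)
$c{\left(t \right)} = \frac{1460}{3} + \frac{10 t}{3}$ ($c{\left(t \right)} = \frac{7 - 3 \left(1 + 3^{2} - 21\right)}{4 \cdot 3} \left(t + 146\right) = \frac{1}{4} \cdot \frac{1}{3} \left(7 - 3 \left(1 + 9 - 21\right)\right) \left(146 + t\right) = \frac{1}{4} \cdot \frac{1}{3} \left(7 - 3 \left(-11\right)\right) \left(146 + t\right) = \frac{1}{4} \cdot \frac{1}{3} \left(7 + 33\right) \left(146 + t\right) = \frac{1}{4} \cdot \frac{1}{3} \cdot 40 \left(146 + t\right) = \frac{10 \left(146 + t\right)}{3} = \frac{1460}{3} + \frac{10 t}{3}$)
$\left(-39846 + 24305\right) \left(p{\left(-55,-159 \right)} + c{\left(71 \right)}\right) = \left(-39846 + 24305\right) \left(-159 + \left(\frac{1460}{3} + \frac{10}{3} \cdot 71\right)\right) = - 15541 \left(-159 + \left(\frac{1460}{3} + \frac{710}{3}\right)\right) = - 15541 \left(-159 + \frac{2170}{3}\right) = \left(-15541\right) \frac{1693}{3} = - \frac{26310913}{3}$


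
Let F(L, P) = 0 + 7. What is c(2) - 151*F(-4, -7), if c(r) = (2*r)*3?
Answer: -1045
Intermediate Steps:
F(L, P) = 7
c(r) = 6*r
c(2) - 151*F(-4, -7) = 6*2 - 151*7 = 12 - 1057 = -1045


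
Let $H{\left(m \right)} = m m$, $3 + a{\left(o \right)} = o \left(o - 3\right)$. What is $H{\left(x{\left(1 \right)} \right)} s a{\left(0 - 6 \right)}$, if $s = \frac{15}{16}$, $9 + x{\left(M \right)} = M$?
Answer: $3060$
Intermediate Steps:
$x{\left(M \right)} = -9 + M$
$a{\left(o \right)} = -3 + o \left(-3 + o\right)$ ($a{\left(o \right)} = -3 + o \left(o - 3\right) = -3 + o \left(-3 + o\right)$)
$H{\left(m \right)} = m^{2}$
$s = \frac{15}{16}$ ($s = 15 \cdot \frac{1}{16} = \frac{15}{16} \approx 0.9375$)
$H{\left(x{\left(1 \right)} \right)} s a{\left(0 - 6 \right)} = \left(-9 + 1\right)^{2} \cdot \frac{15}{16} \left(-3 + \left(0 - 6\right)^{2} - 3 \left(0 - 6\right)\right) = \left(-8\right)^{2} \cdot \frac{15}{16} \left(-3 + \left(0 - 6\right)^{2} - 3 \left(0 - 6\right)\right) = 64 \cdot \frac{15}{16} \left(-3 + \left(-6\right)^{2} - -18\right) = 60 \left(-3 + 36 + 18\right) = 60 \cdot 51 = 3060$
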